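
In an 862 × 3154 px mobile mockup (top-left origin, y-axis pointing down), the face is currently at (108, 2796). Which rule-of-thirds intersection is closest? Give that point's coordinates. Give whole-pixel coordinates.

x = 287 px, y = 2103 px

Third lines: x ∈ {287, 575}, y ∈ {1051, 2103}.
108 is closer to x = 287; 2796 is closer to y = 2103.
So the nearest intersection is the lower-left power point.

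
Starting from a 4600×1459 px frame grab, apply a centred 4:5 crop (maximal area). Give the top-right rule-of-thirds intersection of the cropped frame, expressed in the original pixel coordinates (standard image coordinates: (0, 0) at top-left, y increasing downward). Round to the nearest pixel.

4600/1459 > 4/5, so the 4:5 crop keeps the full height 1459 and trims width to 1459 × 4/5 = 1167.20 px.
Left offset = (4600 − 1167.20)/2 = 1716.40 px; top offset = 0.
Top-right is two-thirds across and one-third down within the crop:
x = 1716.40 + 2 × 1167.20/3 ≈ 2495; y = 0.00 + 1 × 1459.00/3 ≈ 486.

x = 2495 px, y = 486 px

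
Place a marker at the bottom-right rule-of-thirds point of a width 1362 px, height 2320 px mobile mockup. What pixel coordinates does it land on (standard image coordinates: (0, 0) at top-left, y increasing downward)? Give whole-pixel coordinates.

The bottom-right point sits two-thirds of the way across and two-thirds of the way down.
x = 2 × 1362/3 ≈ 908; y = 2 × 2320/3 ≈ 1547.

(908, 1547)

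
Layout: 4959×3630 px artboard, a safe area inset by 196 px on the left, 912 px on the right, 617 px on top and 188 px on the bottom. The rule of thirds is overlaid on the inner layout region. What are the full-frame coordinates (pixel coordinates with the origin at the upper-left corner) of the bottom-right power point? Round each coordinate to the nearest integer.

x = 2763 px, y = 2500 px

Content width = 4959 − 196 − 912 = 3851 px; content height = 3630 − 617 − 188 = 2825 px.
Bottom-right is two-thirds across and two-thirds down within the inner layout region.
x = 196 + 2 × 3851/3 = 196 + 2567.33 ≈ 2763
y = 617 + 2 × 2825/3 = 617 + 1883.33 ≈ 2500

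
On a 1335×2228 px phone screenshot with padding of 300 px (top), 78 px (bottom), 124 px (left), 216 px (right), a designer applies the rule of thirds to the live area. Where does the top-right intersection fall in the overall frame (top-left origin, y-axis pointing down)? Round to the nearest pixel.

Content width = 1335 − 124 − 216 = 995 px; content height = 2228 − 300 − 78 = 1850 px.
Top-right is two-thirds across and one-third down within the live area.
x = 124 + 2 × 995/3 = 124 + 663.33 ≈ 787
y = 300 + 1 × 1850/3 = 300 + 616.67 ≈ 917

(787, 917)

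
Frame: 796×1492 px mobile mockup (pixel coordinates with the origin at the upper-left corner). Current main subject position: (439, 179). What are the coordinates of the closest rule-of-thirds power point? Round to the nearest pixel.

Third lines: x ∈ {265, 531}, y ∈ {497, 995}.
439 is closer to x = 531; 179 is closer to y = 497.
So the nearest intersection is the upper-right power point.

x = 531 px, y = 497 px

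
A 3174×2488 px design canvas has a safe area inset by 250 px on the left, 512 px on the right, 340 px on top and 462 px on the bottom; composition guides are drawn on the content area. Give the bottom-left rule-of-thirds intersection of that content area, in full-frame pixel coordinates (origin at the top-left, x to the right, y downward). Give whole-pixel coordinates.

Content width = 3174 − 250 − 512 = 2412 px; content height = 2488 − 340 − 462 = 1686 px.
Bottom-left is one-third across and two-thirds down within the content area.
x = 250 + 1 × 2412/3 = 250 + 804.00 ≈ 1054
y = 340 + 2 × 1686/3 = 340 + 1124.00 ≈ 1464

x = 1054 px, y = 1464 px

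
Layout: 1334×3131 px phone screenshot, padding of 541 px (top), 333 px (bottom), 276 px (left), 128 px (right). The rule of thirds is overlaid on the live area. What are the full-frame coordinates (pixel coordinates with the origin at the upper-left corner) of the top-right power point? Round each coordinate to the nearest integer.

Content width = 1334 − 276 − 128 = 930 px; content height = 3131 − 541 − 333 = 2257 px.
Top-right is two-thirds across and one-third down within the live area.
x = 276 + 2 × 930/3 = 276 + 620.00 ≈ 896
y = 541 + 1 × 2257/3 = 541 + 752.33 ≈ 1293

x = 896 px, y = 1293 px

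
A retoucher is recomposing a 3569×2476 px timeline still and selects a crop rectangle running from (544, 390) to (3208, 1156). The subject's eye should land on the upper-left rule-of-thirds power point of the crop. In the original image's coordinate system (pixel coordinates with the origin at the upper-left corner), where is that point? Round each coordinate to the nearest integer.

Crop width = 3208 − 544 = 2664 px; one third is 888.00 px.
Crop height = 1156 − 390 = 766 px; one third is 255.33 px.
The upper-left point is one-third across and one-third down within the crop:
x = 544 + 1 × 888.00 ≈ 1432; y = 390 + 1 × 255.33 ≈ 645.

(1432, 645)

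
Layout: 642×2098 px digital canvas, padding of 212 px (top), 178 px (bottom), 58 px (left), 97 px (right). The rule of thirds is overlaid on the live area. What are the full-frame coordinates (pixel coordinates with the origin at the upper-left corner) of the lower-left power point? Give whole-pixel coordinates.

Content width = 642 − 58 − 97 = 487 px; content height = 2098 − 212 − 178 = 1708 px.
Lower-left is one-third across and two-thirds down within the live area.
x = 58 + 1 × 487/3 = 58 + 162.33 ≈ 220
y = 212 + 2 × 1708/3 = 212 + 1138.67 ≈ 1351

(220, 1351)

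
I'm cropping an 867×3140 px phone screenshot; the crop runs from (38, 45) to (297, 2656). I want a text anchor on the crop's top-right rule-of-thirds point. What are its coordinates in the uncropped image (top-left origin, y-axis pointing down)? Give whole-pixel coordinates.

Crop width = 297 − 38 = 259 px; one third is 86.33 px.
Crop height = 2656 − 45 = 2611 px; one third is 870.33 px.
The top-right point is two-thirds across and one-third down within the crop:
x = 38 + 2 × 86.33 ≈ 211; y = 45 + 1 × 870.33 ≈ 915.

(211, 915)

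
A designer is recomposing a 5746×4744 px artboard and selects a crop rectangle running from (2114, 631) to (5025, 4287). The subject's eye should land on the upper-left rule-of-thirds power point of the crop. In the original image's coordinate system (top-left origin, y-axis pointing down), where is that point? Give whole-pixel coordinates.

(3084, 1850)

Crop width = 5025 − 2114 = 2911 px; one third is 970.33 px.
Crop height = 4287 − 631 = 3656 px; one third is 1218.67 px.
The upper-left point is one-third across and one-third down within the crop:
x = 2114 + 1 × 970.33 ≈ 3084; y = 631 + 1 × 1218.67 ≈ 1850.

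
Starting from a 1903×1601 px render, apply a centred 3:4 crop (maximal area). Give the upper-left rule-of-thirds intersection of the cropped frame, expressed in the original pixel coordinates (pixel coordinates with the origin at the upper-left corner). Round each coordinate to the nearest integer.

1903/1601 > 3/4, so the 3:4 crop keeps the full height 1601 and trims width to 1601 × 3/4 = 1200.75 px.
Left offset = (1903 − 1200.75)/2 = 351.12 px; top offset = 0.
Upper-left is one-third across and one-third down within the crop:
x = 351.12 + 1 × 1200.75/3 ≈ 751; y = 0.00 + 1 × 1601.00/3 ≈ 534.

x = 751 px, y = 534 px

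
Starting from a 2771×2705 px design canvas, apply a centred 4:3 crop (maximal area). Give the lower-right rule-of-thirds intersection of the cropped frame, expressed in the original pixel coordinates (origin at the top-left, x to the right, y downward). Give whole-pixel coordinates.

(1847, 1699)

2771/2705 < 4/3, so the 4:3 crop keeps the full width 2771 and trims height to 2771 × 3/4 = 2078.25 px.
Top offset = (2705 − 2078.25)/2 = 313.38 px; left offset = 0.
Lower-right is two-thirds across and two-thirds down within the crop:
x = 0.00 + 2 × 2771.00/3 ≈ 1847; y = 313.38 + 2 × 2078.25/3 ≈ 1699.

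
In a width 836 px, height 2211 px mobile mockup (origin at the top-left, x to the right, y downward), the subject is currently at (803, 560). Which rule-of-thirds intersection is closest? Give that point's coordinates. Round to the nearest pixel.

Third lines: x ∈ {279, 557}, y ∈ {737, 1474}.
803 is closer to x = 557; 560 is closer to y = 737.
So the nearest intersection is the upper-right power point.

(557, 737)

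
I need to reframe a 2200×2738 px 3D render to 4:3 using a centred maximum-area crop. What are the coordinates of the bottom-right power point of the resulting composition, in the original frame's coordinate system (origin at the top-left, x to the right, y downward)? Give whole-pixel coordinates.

(1467, 1644)

2200/2738 < 4/3, so the 4:3 crop keeps the full width 2200 and trims height to 2200 × 3/4 = 1650.00 px.
Top offset = (2738 − 1650.00)/2 = 544.00 px; left offset = 0.
Bottom-right is two-thirds across and two-thirds down within the crop:
x = 0.00 + 2 × 2200.00/3 ≈ 1467; y = 544.00 + 2 × 1650.00/3 ≈ 1644.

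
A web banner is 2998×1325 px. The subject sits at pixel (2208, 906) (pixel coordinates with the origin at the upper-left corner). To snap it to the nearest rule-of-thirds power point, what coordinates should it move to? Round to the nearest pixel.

Third lines: x ∈ {999, 1999}, y ∈ {442, 883}.
2208 is closer to x = 1999; 906 is closer to y = 883.
So the nearest intersection is the lower-right power point.

(1999, 883)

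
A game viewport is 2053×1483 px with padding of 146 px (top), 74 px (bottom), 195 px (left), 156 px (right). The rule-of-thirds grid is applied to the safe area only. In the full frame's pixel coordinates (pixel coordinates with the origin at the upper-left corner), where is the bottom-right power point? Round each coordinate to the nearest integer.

Content width = 2053 − 195 − 156 = 1702 px; content height = 1483 − 146 − 74 = 1263 px.
Bottom-right is two-thirds across and two-thirds down within the safe area.
x = 195 + 2 × 1702/3 = 195 + 1134.67 ≈ 1330
y = 146 + 2 × 1263/3 = 146 + 842.00 ≈ 988

(1330, 988)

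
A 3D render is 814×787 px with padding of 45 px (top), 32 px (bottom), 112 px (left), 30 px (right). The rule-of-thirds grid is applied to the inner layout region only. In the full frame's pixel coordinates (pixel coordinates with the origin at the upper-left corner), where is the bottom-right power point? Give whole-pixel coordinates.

x = 560 px, y = 518 px

Content width = 814 − 112 − 30 = 672 px; content height = 787 − 45 − 32 = 710 px.
Bottom-right is two-thirds across and two-thirds down within the inner layout region.
x = 112 + 2 × 672/3 = 112 + 448.00 ≈ 560
y = 45 + 2 × 710/3 = 45 + 473.33 ≈ 518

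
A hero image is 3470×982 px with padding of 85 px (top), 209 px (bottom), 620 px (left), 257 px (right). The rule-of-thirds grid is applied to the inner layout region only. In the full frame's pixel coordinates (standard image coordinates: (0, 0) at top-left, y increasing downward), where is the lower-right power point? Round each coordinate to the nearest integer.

x = 2349 px, y = 544 px

Content width = 3470 − 620 − 257 = 2593 px; content height = 982 − 85 − 209 = 688 px.
Lower-right is two-thirds across and two-thirds down within the inner layout region.
x = 620 + 2 × 2593/3 = 620 + 1728.67 ≈ 2349
y = 85 + 2 × 688/3 = 85 + 458.67 ≈ 544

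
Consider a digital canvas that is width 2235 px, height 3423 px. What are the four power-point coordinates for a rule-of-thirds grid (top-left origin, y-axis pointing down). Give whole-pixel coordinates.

(745, 1141), (1490, 1141), (745, 2282), (1490, 2282)

One third of 2235 is 745; one third of 3423 is 1141.
Vertical third lines at x = 745 and x = 1490; horizontal third lines at y = 1141 and y = 2282.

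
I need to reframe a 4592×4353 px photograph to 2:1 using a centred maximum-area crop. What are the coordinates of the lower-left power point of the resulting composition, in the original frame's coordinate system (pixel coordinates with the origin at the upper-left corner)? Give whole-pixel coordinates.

4592/4353 < 2/1, so the 2:1 crop keeps the full width 4592 and trims height to 4592 × 1/2 = 2296.00 px.
Top offset = (4353 − 2296.00)/2 = 1028.50 px; left offset = 0.
Lower-left is one-third across and two-thirds down within the crop:
x = 0.00 + 1 × 4592.00/3 ≈ 1531; y = 1028.50 + 2 × 2296.00/3 ≈ 2559.

(1531, 2559)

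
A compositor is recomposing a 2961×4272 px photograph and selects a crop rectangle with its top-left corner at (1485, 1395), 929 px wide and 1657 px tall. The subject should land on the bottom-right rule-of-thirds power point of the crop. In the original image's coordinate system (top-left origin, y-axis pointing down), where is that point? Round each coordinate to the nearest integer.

(2104, 2500)

One third of the crop width 929 is 309.67 px.
One third of the crop height 1657 is 552.33 px.
The bottom-right point is two-thirds across and two-thirds down within the crop:
x = 1485 + 2 × 309.67 ≈ 2104; y = 1395 + 2 × 552.33 ≈ 2500.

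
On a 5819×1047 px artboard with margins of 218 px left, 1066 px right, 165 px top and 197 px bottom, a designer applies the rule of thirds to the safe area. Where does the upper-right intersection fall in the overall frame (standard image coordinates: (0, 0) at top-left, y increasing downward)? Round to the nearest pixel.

(3241, 393)

Content width = 5819 − 218 − 1066 = 4535 px; content height = 1047 − 165 − 197 = 685 px.
Upper-right is two-thirds across and one-third down within the safe area.
x = 218 + 2 × 4535/3 = 218 + 3023.33 ≈ 3241
y = 165 + 1 × 685/3 = 165 + 228.33 ≈ 393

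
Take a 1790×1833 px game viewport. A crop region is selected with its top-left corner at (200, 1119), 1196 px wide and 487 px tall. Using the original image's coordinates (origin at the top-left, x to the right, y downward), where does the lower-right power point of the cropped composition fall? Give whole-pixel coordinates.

One third of the crop width 1196 is 398.67 px.
One third of the crop height 487 is 162.33 px.
The lower-right point is two-thirds across and two-thirds down within the crop:
x = 200 + 2 × 398.67 ≈ 997; y = 1119 + 2 × 162.33 ≈ 1444.

x = 997 px, y = 1444 px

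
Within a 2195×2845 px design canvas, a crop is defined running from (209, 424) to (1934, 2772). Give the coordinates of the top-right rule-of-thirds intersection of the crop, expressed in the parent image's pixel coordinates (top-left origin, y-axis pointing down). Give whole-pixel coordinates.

Crop width = 1934 − 209 = 1725 px; one third is 575.00 px.
Crop height = 2772 − 424 = 2348 px; one third is 782.67 px.
The top-right point is two-thirds across and one-third down within the crop:
x = 209 + 2 × 575.00 ≈ 1359; y = 424 + 1 × 782.67 ≈ 1207.

x = 1359 px, y = 1207 px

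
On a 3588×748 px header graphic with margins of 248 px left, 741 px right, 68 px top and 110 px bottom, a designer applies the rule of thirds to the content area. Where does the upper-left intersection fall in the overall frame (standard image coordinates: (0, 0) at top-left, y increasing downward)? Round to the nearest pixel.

x = 1114 px, y = 258 px

Content width = 3588 − 248 − 741 = 2599 px; content height = 748 − 68 − 110 = 570 px.
Upper-left is one-third across and one-third down within the content area.
x = 248 + 1 × 2599/3 = 248 + 866.33 ≈ 1114
y = 68 + 1 × 570/3 = 68 + 190.00 ≈ 258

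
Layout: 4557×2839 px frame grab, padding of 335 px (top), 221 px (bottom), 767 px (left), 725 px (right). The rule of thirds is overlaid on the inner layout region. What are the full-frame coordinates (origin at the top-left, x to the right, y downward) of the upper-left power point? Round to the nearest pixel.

Content width = 4557 − 767 − 725 = 3065 px; content height = 2839 − 335 − 221 = 2283 px.
Upper-left is one-third across and one-third down within the inner layout region.
x = 767 + 1 × 3065/3 = 767 + 1021.67 ≈ 1789
y = 335 + 1 × 2283/3 = 335 + 761.00 ≈ 1096

x = 1789 px, y = 1096 px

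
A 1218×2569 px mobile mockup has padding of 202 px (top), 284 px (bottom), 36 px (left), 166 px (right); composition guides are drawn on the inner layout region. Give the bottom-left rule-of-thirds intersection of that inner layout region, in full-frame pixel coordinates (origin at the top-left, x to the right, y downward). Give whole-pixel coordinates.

Content width = 1218 − 36 − 166 = 1016 px; content height = 2569 − 202 − 284 = 2083 px.
Bottom-left is one-third across and two-thirds down within the inner layout region.
x = 36 + 1 × 1016/3 = 36 + 338.67 ≈ 375
y = 202 + 2 × 2083/3 = 202 + 1388.67 ≈ 1591

(375, 1591)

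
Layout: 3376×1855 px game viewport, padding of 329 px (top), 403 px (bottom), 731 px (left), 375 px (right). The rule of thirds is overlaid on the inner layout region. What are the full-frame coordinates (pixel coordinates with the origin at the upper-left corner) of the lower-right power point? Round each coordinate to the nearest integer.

(2244, 1078)

Content width = 3376 − 731 − 375 = 2270 px; content height = 1855 − 329 − 403 = 1123 px.
Lower-right is two-thirds across and two-thirds down within the inner layout region.
x = 731 + 2 × 2270/3 = 731 + 1513.33 ≈ 2244
y = 329 + 2 × 1123/3 = 329 + 748.67 ≈ 1078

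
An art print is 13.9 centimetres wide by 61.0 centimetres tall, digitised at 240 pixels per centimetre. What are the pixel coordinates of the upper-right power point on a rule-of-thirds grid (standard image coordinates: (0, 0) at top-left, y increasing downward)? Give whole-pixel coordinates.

In pixels the canvas is 13.9 × 240 = 3336 wide and 61.0 × 240 = 14640 tall.
The upper-right point is two-thirds across and one-third down:
x = 2 × 3336/3 ≈ 2224; y = 1 × 14640/3 ≈ 4880.

(2224, 4880)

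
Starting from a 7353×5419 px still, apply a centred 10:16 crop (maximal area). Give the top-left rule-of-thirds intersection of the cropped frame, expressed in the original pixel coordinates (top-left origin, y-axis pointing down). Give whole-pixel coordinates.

7353/5419 > 10/16, so the 10:16 crop keeps the full height 5419 and trims width to 5419 × 10/16 = 3386.88 px.
Left offset = (7353 − 3386.88)/2 = 1983.06 px; top offset = 0.
Top-left is one-third across and one-third down within the crop:
x = 1983.06 + 1 × 3386.88/3 ≈ 3112; y = 0.00 + 1 × 5419.00/3 ≈ 1806.

x = 3112 px, y = 1806 px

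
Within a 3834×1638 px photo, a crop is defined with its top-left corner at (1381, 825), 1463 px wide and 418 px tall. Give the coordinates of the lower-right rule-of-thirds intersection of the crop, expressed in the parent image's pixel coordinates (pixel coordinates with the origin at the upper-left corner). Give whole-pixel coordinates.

x = 2356 px, y = 1104 px

One third of the crop width 1463 is 487.67 px.
One third of the crop height 418 is 139.33 px.
The lower-right point is two-thirds across and two-thirds down within the crop:
x = 1381 + 2 × 487.67 ≈ 2356; y = 825 + 2 × 139.33 ≈ 1104.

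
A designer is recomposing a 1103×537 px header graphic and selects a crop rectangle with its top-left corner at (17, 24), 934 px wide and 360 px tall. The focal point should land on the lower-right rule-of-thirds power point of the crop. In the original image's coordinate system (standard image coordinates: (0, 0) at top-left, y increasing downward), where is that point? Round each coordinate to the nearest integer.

One third of the crop width 934 is 311.33 px.
One third of the crop height 360 is 120.00 px.
The lower-right point is two-thirds across and two-thirds down within the crop:
x = 17 + 2 × 311.33 ≈ 640; y = 24 + 2 × 120.00 ≈ 264.

x = 640 px, y = 264 px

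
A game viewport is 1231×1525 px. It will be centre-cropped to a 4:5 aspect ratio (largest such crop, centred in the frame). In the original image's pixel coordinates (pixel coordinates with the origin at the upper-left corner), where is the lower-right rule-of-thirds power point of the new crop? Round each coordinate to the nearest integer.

x = 819 px, y = 1017 px

1231/1525 > 4/5, so the 4:5 crop keeps the full height 1525 and trims width to 1525 × 4/5 = 1220.00 px.
Left offset = (1231 − 1220.00)/2 = 5.50 px; top offset = 0.
Lower-right is two-thirds across and two-thirds down within the crop:
x = 5.50 + 2 × 1220.00/3 ≈ 819; y = 0.00 + 2 × 1525.00/3 ≈ 1017.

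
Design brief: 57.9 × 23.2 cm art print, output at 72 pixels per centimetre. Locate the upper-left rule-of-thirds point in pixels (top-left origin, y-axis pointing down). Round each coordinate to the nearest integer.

In pixels the canvas is 57.9 × 72 = 4168.8 wide and 23.2 × 72 = 1670.4 tall.
The upper-left point is one-third across and one-third down:
x = 1 × 4168.8/3 ≈ 1390; y = 1 × 1670.4/3 ≈ 557.

x = 1390 px, y = 557 px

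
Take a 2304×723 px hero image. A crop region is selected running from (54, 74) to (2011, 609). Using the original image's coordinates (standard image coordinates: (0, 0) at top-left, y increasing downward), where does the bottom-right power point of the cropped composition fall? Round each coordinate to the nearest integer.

x = 1359 px, y = 431 px

Crop width = 2011 − 54 = 1957 px; one third is 652.33 px.
Crop height = 609 − 74 = 535 px; one third is 178.33 px.
The bottom-right point is two-thirds across and two-thirds down within the crop:
x = 54 + 2 × 652.33 ≈ 1359; y = 74 + 2 × 178.33 ≈ 431.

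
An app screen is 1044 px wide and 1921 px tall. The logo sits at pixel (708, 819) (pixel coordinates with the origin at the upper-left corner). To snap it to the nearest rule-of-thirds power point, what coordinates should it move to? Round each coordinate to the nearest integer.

Third lines: x ∈ {348, 696}, y ∈ {640, 1281}.
708 is closer to x = 696; 819 is closer to y = 640.
So the nearest intersection is the upper-right power point.

(696, 640)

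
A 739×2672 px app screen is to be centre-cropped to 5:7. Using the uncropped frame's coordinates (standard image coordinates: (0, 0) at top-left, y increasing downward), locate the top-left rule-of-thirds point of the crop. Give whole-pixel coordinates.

x = 246 px, y = 1164 px

739/2672 < 5/7, so the 5:7 crop keeps the full width 739 and trims height to 739 × 7/5 = 1034.60 px.
Top offset = (2672 − 1034.60)/2 = 818.70 px; left offset = 0.
Top-left is one-third across and one-third down within the crop:
x = 0.00 + 1 × 739.00/3 ≈ 246; y = 818.70 + 1 × 1034.60/3 ≈ 1164.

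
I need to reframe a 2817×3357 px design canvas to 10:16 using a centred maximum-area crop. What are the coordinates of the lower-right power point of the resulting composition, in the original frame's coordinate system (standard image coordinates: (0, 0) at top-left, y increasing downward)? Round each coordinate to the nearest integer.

2817/3357 > 10/16, so the 10:16 crop keeps the full height 3357 and trims width to 3357 × 10/16 = 2098.12 px.
Left offset = (2817 − 2098.12)/2 = 359.44 px; top offset = 0.
Lower-right is two-thirds across and two-thirds down within the crop:
x = 359.44 + 2 × 2098.12/3 ≈ 1758; y = 0.00 + 2 × 3357.00/3 ≈ 2238.

(1758, 2238)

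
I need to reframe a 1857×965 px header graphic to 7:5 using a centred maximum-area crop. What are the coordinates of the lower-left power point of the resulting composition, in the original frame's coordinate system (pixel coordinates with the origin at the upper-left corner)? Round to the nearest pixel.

1857/965 > 7/5, so the 7:5 crop keeps the full height 965 and trims width to 965 × 7/5 = 1351.00 px.
Left offset = (1857 − 1351.00)/2 = 253.00 px; top offset = 0.
Lower-left is one-third across and two-thirds down within the crop:
x = 253.00 + 1 × 1351.00/3 ≈ 703; y = 0.00 + 2 × 965.00/3 ≈ 643.

(703, 643)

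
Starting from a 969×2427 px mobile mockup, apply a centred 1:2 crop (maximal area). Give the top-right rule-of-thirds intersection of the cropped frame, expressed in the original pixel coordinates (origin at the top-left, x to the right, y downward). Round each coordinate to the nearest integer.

969/2427 < 1/2, so the 1:2 crop keeps the full width 969 and trims height to 969 × 2/1 = 1938.00 px.
Top offset = (2427 − 1938.00)/2 = 244.50 px; left offset = 0.
Top-right is two-thirds across and one-third down within the crop:
x = 0.00 + 2 × 969.00/3 ≈ 646; y = 244.50 + 1 × 1938.00/3 ≈ 891.

(646, 891)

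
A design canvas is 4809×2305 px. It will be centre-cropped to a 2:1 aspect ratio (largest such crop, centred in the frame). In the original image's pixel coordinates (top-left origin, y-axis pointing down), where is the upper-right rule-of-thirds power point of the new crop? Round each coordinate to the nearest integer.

(3173, 768)

4809/2305 > 2/1, so the 2:1 crop keeps the full height 2305 and trims width to 2305 × 2/1 = 4610.00 px.
Left offset = (4809 − 4610.00)/2 = 99.50 px; top offset = 0.
Upper-right is two-thirds across and one-third down within the crop:
x = 99.50 + 2 × 4610.00/3 ≈ 3173; y = 0.00 + 1 × 2305.00/3 ≈ 768.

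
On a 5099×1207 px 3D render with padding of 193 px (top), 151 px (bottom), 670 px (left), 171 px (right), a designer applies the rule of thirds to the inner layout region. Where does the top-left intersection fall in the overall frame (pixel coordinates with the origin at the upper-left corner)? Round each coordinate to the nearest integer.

x = 2089 px, y = 481 px

Content width = 5099 − 670 − 171 = 4258 px; content height = 1207 − 193 − 151 = 863 px.
Top-left is one-third across and one-third down within the inner layout region.
x = 670 + 1 × 4258/3 = 670 + 1419.33 ≈ 2089
y = 193 + 1 × 863/3 = 193 + 287.67 ≈ 481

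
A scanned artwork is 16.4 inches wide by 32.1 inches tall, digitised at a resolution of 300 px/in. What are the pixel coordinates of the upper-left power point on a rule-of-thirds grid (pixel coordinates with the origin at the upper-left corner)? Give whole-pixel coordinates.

x = 1640 px, y = 3210 px

In pixels the canvas is 16.4 × 300 = 4920 wide and 32.1 × 300 = 9630 tall.
The upper-left point is one-third across and one-third down:
x = 1 × 4920/3 ≈ 1640; y = 1 × 9630/3 ≈ 3210.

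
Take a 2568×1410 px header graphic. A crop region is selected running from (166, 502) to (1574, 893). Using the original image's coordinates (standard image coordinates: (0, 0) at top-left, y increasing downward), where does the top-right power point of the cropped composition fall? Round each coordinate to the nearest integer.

Crop width = 1574 − 166 = 1408 px; one third is 469.33 px.
Crop height = 893 − 502 = 391 px; one third is 130.33 px.
The top-right point is two-thirds across and one-third down within the crop:
x = 166 + 2 × 469.33 ≈ 1105; y = 502 + 1 × 130.33 ≈ 632.

x = 1105 px, y = 632 px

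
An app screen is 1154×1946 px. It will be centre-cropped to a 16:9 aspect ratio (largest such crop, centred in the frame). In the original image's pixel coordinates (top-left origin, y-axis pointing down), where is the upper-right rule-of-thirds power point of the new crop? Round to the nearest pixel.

1154/1946 < 16/9, so the 16:9 crop keeps the full width 1154 and trims height to 1154 × 9/16 = 649.12 px.
Top offset = (1946 − 649.12)/2 = 648.44 px; left offset = 0.
Upper-right is two-thirds across and one-third down within the crop:
x = 0.00 + 2 × 1154.00/3 ≈ 769; y = 648.44 + 1 × 649.12/3 ≈ 865.

x = 769 px, y = 865 px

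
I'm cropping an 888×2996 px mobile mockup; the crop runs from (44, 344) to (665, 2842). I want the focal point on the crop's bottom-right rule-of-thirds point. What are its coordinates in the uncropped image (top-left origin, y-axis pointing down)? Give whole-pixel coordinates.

Crop width = 665 − 44 = 621 px; one third is 207.00 px.
Crop height = 2842 − 344 = 2498 px; one third is 832.67 px.
The bottom-right point is two-thirds across and two-thirds down within the crop:
x = 44 + 2 × 207.00 ≈ 458; y = 344 + 2 × 832.67 ≈ 2009.

(458, 2009)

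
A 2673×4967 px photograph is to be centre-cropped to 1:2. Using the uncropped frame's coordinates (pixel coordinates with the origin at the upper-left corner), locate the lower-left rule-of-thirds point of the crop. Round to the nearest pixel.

(923, 3311)

2673/4967 > 1/2, so the 1:2 crop keeps the full height 4967 and trims width to 4967 × 1/2 = 2483.50 px.
Left offset = (2673 − 2483.50)/2 = 94.75 px; top offset = 0.
Lower-left is one-third across and two-thirds down within the crop:
x = 94.75 + 1 × 2483.50/3 ≈ 923; y = 0.00 + 2 × 4967.00/3 ≈ 3311.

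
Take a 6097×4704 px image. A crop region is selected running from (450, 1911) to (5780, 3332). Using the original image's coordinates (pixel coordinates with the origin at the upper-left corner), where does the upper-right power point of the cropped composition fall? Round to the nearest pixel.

(4003, 2385)

Crop width = 5780 − 450 = 5330 px; one third is 1776.67 px.
Crop height = 3332 − 1911 = 1421 px; one third is 473.67 px.
The upper-right point is two-thirds across and one-third down within the crop:
x = 450 + 2 × 1776.67 ≈ 4003; y = 1911 + 1 × 473.67 ≈ 2385.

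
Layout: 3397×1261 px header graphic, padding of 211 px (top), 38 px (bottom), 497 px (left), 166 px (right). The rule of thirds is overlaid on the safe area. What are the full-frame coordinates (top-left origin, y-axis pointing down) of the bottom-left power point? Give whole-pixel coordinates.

x = 1408 px, y = 886 px

Content width = 3397 − 497 − 166 = 2734 px; content height = 1261 − 211 − 38 = 1012 px.
Bottom-left is one-third across and two-thirds down within the safe area.
x = 497 + 1 × 2734/3 = 497 + 911.33 ≈ 1408
y = 211 + 2 × 1012/3 = 211 + 674.67 ≈ 886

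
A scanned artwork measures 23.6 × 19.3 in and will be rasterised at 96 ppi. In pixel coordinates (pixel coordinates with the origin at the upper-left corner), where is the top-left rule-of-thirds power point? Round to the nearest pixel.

In pixels the canvas is 23.6 × 96 = 2265.6 wide and 19.3 × 96 = 1852.8 tall.
The top-left point is one-third across and one-third down:
x = 1 × 2265.6/3 ≈ 755; y = 1 × 1852.8/3 ≈ 618.

(755, 618)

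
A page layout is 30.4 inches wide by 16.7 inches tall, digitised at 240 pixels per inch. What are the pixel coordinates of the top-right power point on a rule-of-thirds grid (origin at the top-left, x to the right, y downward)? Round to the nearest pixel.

In pixels the canvas is 30.4 × 240 = 7296 wide and 16.7 × 240 = 4008 tall.
The top-right point is two-thirds across and one-third down:
x = 2 × 7296/3 ≈ 4864; y = 1 × 4008/3 ≈ 1336.

x = 4864 px, y = 1336 px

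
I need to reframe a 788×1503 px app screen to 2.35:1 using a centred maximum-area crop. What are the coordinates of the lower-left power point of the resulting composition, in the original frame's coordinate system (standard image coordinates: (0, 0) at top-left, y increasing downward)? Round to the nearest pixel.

x = 263 px, y = 807 px

788/1503 < 2.35/1, so the 2.35:1 crop keeps the full width 788 and trims height to 788 × 1/2.35 = 335.32 px.
Top offset = (1503 − 335.32)/2 = 583.84 px; left offset = 0.
Lower-left is one-third across and two-thirds down within the crop:
x = 0.00 + 1 × 788.00/3 ≈ 263; y = 583.84 + 2 × 335.32/3 ≈ 807.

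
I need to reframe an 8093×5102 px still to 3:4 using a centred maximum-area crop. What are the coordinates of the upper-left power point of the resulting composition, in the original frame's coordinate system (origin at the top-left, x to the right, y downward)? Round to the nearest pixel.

8093/5102 > 3/4, so the 3:4 crop keeps the full height 5102 and trims width to 5102 × 3/4 = 3826.50 px.
Left offset = (8093 − 3826.50)/2 = 2133.25 px; top offset = 0.
Upper-left is one-third across and one-third down within the crop:
x = 2133.25 + 1 × 3826.50/3 ≈ 3409; y = 0.00 + 1 × 5102.00/3 ≈ 1701.

x = 3409 px, y = 1701 px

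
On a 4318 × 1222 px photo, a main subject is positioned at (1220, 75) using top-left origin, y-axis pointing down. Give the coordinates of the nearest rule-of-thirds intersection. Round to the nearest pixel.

x = 1439 px, y = 407 px

Third lines: x ∈ {1439, 2879}, y ∈ {407, 815}.
1220 is closer to x = 1439; 75 is closer to y = 407.
So the nearest intersection is the upper-left power point.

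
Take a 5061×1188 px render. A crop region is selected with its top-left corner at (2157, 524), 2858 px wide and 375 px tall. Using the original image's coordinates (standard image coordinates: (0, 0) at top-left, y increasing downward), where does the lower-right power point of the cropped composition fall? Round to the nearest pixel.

(4062, 774)

One third of the crop width 2858 is 952.67 px.
One third of the crop height 375 is 125.00 px.
The lower-right point is two-thirds across and two-thirds down within the crop:
x = 2157 + 2 × 952.67 ≈ 4062; y = 524 + 2 × 125.00 ≈ 774.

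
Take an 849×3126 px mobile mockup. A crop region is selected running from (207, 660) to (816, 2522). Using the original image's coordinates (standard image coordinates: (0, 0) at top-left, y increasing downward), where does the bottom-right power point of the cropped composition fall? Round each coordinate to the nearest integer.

(613, 1901)

Crop width = 816 − 207 = 609 px; one third is 203.00 px.
Crop height = 2522 − 660 = 1862 px; one third is 620.67 px.
The bottom-right point is two-thirds across and two-thirds down within the crop:
x = 207 + 2 × 203.00 ≈ 613; y = 660 + 2 × 620.67 ≈ 1901.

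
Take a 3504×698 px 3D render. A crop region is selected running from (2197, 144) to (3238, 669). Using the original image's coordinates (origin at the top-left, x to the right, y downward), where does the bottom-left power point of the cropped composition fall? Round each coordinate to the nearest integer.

x = 2544 px, y = 494 px

Crop width = 3238 − 2197 = 1041 px; one third is 347.00 px.
Crop height = 669 − 144 = 525 px; one third is 175.00 px.
The bottom-left point is one-third across and two-thirds down within the crop:
x = 2197 + 1 × 347.00 ≈ 2544; y = 144 + 2 × 175.00 ≈ 494.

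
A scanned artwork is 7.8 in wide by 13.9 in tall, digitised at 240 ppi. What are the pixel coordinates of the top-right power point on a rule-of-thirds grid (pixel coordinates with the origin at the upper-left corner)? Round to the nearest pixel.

(1248, 1112)

In pixels the canvas is 7.8 × 240 = 1872 wide and 13.9 × 240 = 3336 tall.
The top-right point is two-thirds across and one-third down:
x = 2 × 1872/3 ≈ 1248; y = 1 × 3336/3 ≈ 1112.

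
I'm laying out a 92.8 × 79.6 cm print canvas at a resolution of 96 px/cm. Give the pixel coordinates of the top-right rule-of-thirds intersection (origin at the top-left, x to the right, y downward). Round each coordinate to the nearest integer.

(5939, 2547)

In pixels the canvas is 92.8 × 96 = 8908.8 wide and 79.6 × 96 = 7641.6 tall.
The top-right point is two-thirds across and one-third down:
x = 2 × 8908.8/3 ≈ 5939; y = 1 × 7641.6/3 ≈ 2547.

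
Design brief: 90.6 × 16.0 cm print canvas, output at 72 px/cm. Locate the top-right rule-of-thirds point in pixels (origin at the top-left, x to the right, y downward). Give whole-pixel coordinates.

x = 4349 px, y = 384 px

In pixels the canvas is 90.6 × 72 = 6523.2 wide and 16.0 × 72 = 1152 tall.
The top-right point is two-thirds across and one-third down:
x = 2 × 6523.2/3 ≈ 4349; y = 1 × 1152/3 ≈ 384.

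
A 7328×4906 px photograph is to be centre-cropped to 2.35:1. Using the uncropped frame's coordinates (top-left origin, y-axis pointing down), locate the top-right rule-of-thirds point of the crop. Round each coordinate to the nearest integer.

x = 4885 px, y = 1933 px

7328/4906 < 2.35/1, so the 2.35:1 crop keeps the full width 7328 and trims height to 7328 × 1/2.35 = 3118.30 px.
Top offset = (4906 − 3118.30)/2 = 893.85 px; left offset = 0.
Top-right is two-thirds across and one-third down within the crop:
x = 0.00 + 2 × 7328.00/3 ≈ 4885; y = 893.85 + 1 × 3118.30/3 ≈ 1933.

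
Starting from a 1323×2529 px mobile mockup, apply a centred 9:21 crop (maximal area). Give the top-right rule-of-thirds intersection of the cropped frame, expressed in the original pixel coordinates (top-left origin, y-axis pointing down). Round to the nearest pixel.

(842, 843)

1323/2529 > 9/21, so the 9:21 crop keeps the full height 2529 and trims width to 2529 × 9/21 = 1083.86 px.
Left offset = (1323 − 1083.86)/2 = 119.57 px; top offset = 0.
Top-right is two-thirds across and one-third down within the crop:
x = 119.57 + 2 × 1083.86/3 ≈ 842; y = 0.00 + 1 × 2529.00/3 ≈ 843.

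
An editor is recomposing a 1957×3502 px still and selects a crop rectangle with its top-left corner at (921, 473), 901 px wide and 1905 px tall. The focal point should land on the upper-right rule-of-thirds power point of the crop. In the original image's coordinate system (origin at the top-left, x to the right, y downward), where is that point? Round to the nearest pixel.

One third of the crop width 901 is 300.33 px.
One third of the crop height 1905 is 635.00 px.
The upper-right point is two-thirds across and one-third down within the crop:
x = 921 + 2 × 300.33 ≈ 1522; y = 473 + 1 × 635.00 ≈ 1108.

(1522, 1108)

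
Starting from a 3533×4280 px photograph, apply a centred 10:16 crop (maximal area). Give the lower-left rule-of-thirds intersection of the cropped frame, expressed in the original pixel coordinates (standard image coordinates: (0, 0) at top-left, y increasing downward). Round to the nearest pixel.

3533/4280 > 10/16, so the 10:16 crop keeps the full height 4280 and trims width to 4280 × 10/16 = 2675.00 px.
Left offset = (3533 − 2675.00)/2 = 429.00 px; top offset = 0.
Lower-left is one-third across and two-thirds down within the crop:
x = 429.00 + 1 × 2675.00/3 ≈ 1321; y = 0.00 + 2 × 4280.00/3 ≈ 2853.

x = 1321 px, y = 2853 px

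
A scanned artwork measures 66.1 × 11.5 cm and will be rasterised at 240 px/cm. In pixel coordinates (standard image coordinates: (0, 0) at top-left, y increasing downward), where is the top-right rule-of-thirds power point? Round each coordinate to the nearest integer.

In pixels the canvas is 66.1 × 240 = 15864 wide and 11.5 × 240 = 2760 tall.
The top-right point is two-thirds across and one-third down:
x = 2 × 15864/3 ≈ 10576; y = 1 × 2760/3 ≈ 920.

(10576, 920)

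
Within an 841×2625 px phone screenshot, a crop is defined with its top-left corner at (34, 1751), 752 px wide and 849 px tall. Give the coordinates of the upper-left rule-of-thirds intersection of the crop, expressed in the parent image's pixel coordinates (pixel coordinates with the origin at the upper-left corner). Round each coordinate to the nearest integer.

(285, 2034)

One third of the crop width 752 is 250.67 px.
One third of the crop height 849 is 283.00 px.
The upper-left point is one-third across and one-third down within the crop:
x = 34 + 1 × 250.67 ≈ 285; y = 1751 + 1 × 283.00 ≈ 2034.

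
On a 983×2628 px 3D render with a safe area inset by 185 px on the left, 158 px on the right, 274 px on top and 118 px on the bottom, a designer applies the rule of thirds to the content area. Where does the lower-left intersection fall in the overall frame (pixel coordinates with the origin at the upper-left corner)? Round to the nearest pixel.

(398, 1765)

Content width = 983 − 185 − 158 = 640 px; content height = 2628 − 274 − 118 = 2236 px.
Lower-left is one-third across and two-thirds down within the content area.
x = 185 + 1 × 640/3 = 185 + 213.33 ≈ 398
y = 274 + 2 × 2236/3 = 274 + 1490.67 ≈ 1765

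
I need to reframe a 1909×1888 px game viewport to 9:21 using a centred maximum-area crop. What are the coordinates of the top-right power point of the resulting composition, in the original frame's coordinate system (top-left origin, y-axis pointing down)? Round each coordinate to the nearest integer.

(1089, 629)

1909/1888 > 9/21, so the 9:21 crop keeps the full height 1888 and trims width to 1888 × 9/21 = 809.14 px.
Left offset = (1909 − 809.14)/2 = 549.93 px; top offset = 0.
Top-right is two-thirds across and one-third down within the crop:
x = 549.93 + 2 × 809.14/3 ≈ 1089; y = 0.00 + 1 × 1888.00/3 ≈ 629.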